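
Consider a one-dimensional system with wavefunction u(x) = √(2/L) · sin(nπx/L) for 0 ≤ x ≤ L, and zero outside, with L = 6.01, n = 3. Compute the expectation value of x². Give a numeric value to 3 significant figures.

⟨x²⟩ = ∫ x²·|u|² dx (integrals over the domain).
With sin²θ = (1 − cos2θ)/2 on 0 ≤ x ≤ L: ∫sin²(nπx/L) dx = L/2, ∫x·sin²(nπx/L) dx = L²/4, ∫x²·sin²(nπx/L) dx = L³·(1/6 − 1/(4n²π²)); higher powers xᵏ the same way, integrating xᵏ·cos(2nπx/L) by parts.
⟨x²⟩ = 11.837.

11.8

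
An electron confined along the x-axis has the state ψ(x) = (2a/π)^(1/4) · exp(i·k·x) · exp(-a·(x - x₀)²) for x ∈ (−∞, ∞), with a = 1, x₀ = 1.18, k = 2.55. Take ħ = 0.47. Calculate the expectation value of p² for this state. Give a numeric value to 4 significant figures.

p² ψ = −ħ² d²ψ/dx²; ⟨p²⟩ = −ħ² ∫ ψ*·ψ'' dx.
Gaussian moments (u = x − x₀): ∫u^(2j)·e^(−2au²) du = (2j−1)!!/(4a)^j · √(π/(2a)), odd powers integrate to 0; here √(π/(2a)) = 1.2533. Derivatives: ψ′ = (ik − 2au)·ψ, ψ″ = ((ik − 2au)² − 2a)·ψ; the odd-in-u pieces drop out.
⟨p²⟩ = 1.6573.

1.657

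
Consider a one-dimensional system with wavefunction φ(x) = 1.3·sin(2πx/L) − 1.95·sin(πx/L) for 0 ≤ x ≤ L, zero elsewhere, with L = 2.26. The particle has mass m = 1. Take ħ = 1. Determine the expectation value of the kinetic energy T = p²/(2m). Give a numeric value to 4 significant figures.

1.858

T = −(ħ²/2m) d²/dx², so ⟨T⟩ = −(ħ²/2m) ∫ φ*·φ'' dx / ∫|φ|² dx; with m = 1.
d²/dx² sin(jπx/L) = −(jπ/L)²·sin(jπx/L); on 0 ≤ x ≤ L, ∫sin²(jπx/L) dx = L/2 and ∫sin(jπx/L)·sin(lπx/L) dx = 0 for j ≠ l, so only diagonal terms survive in ∫|φ|² and ∫φ·φ″; ∫φ·φ′ dx = [φ²/2] between the walls = 0.
State is unnormalized: ∫|φ|² dx = 6.2065, and ∫φ*·(−ħ²/2m · φ'') dx = 11.532, so ⟨T⟩ = 11.532 / 6.2065.
⟨T⟩ = 1.8580.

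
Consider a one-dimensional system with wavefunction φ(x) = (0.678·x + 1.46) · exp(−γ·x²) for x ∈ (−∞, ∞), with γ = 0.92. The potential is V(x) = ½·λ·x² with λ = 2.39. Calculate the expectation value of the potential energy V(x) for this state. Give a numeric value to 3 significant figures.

0.361

⟨V⟩ = ∫ V(x)·|φ|² dx / ∫|φ|² dx.
Expand each integrand as polynomial × e^(−2γx²) and use ∫x^(2j)·e^(−2γx²) dx = (2j−1)!!/(4γ)^j · √(π/(2γ)), odd powers → 0; here √(π/(2γ)) = 1.3067.
State is unnormalized: ∫|φ|² dx = 2.9485, and ∫φ*·V(x)·φ dx = 1.0635, so ⟨V⟩ = 1.0635 / 2.9485.
⟨V⟩ = 0.36068.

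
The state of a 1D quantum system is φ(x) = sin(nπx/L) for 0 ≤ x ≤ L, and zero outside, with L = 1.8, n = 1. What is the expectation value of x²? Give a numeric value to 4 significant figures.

0.9159

⟨x²⟩ = ∫ x²·|φ|² dx / ∫|φ|² dx (integrals over the domain).
With sin²θ = (1 − cos2θ)/2 on 0 ≤ x ≤ L: ∫sin²(nπx/L) dx = L/2, ∫x·sin²(nπx/L) dx = L²/4, ∫x²·sin²(nπx/L) dx = L³·(1/6 − 1/(4n²π²)); higher powers xᵏ the same way, integrating xᵏ·cos(2nπx/L) by parts.
State is unnormalized: ∫|φ|² dx = 0.90000, and ∫φ*·x²·φ dx = 0.82427, so ⟨x²⟩ = 0.82427 / 0.90000.
⟨x²⟩ = 0.91586.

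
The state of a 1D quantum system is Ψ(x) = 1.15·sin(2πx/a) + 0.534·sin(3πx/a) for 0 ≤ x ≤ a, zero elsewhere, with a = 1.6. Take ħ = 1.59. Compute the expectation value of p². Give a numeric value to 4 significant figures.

47.63

p² Ψ = −ħ² d²Ψ/dx²; ⟨p²⟩ = −ħ² ∫ Ψ*·Ψ'' dx / ∫|Ψ|² dx.
d²/dx² sin(jπx/a) = −(jπ/a)²·sin(jπx/a); on 0 ≤ x ≤ a, ∫sin²(jπx/a) dx = a/2 and ∫sin(jπx/a)·sin(lπx/a) dx = 0 for j ≠ l, so only diagonal terms survive in ∫|Ψ|² and ∫Ψ·Ψ″; ∫Ψ·Ψ′ dx = [Ψ²/2] between the walls = 0.
State is unnormalized: ∫|Ψ|² dx = 1.2861, and ∫Ψ*·(−ħ² Ψ'') dx = 61.259, so ⟨p²⟩ = 61.259 / 1.2861.
⟨p²⟩ = 47.630.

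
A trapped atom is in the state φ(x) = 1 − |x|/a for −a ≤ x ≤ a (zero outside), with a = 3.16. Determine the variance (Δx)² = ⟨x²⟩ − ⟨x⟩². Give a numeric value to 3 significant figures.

0.999

Compute ⟨x⟩ and ⟨x²⟩ separately, then (Δx)² = ⟨x²⟩ − ⟨x⟩².
φ is even, so ∫ over [−a, a] = 2∫₀ᵃ with φ = 1 − x/a there: ∫₀ᵃ (1 − x/a)² dx = a/3, ∫₀ᵃ x²(1 − x/a)² dx = a³/30, ∫₀ᵃ x⁴(1 − x/a)² dx = a⁵/105.
Normalization: ∫|φ|² dx = 2.1067.
⟨x⟩ = 0.0000 and ⟨x²⟩ = 0.99856.
(Δx)² = 0.99856 − (0.0000)² = 0.99856.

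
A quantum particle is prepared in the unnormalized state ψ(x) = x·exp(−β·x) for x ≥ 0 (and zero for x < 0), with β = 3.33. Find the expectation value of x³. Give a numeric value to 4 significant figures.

0.2031

⟨x³⟩ = ∫ x³·|ψ|² dx / ∫|ψ|² dx (integrals over the domain).
Every integrand reduces to terms xʲ·e^(−2βx) on [0, ∞); use ∫₀^∞ xʲ·e^(−2βx) dx = j!/(2β)^(j+1).
State is unnormalized: ∫|ψ|² dx = 0.0067703, and ∫ψ*·x³·ψ dx = 0.0013751, so ⟨x³⟩ = 0.0013751 / 0.0067703.
⟨x³⟩ = 0.20311.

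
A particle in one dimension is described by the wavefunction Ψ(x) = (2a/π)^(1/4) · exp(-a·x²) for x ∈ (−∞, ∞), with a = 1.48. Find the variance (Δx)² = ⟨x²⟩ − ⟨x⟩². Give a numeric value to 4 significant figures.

0.1689

Compute ⟨x⟩ and ⟨x²⟩ separately, then (Δx)² = ⟨x²⟩ − ⟨x⟩².
Gaussian moments: ∫x^(2j)·e^(−2ax²) dx = (2j−1)!!/(4a)^j · √(π/(2a)), odd powers integrate to 0; here √(π/(2a)) = 1.0302.
⟨x⟩ = 0.0000 and ⟨x²⟩ = 0.16892.
(Δx)² = 0.16892 − (0.0000)² = 0.16892.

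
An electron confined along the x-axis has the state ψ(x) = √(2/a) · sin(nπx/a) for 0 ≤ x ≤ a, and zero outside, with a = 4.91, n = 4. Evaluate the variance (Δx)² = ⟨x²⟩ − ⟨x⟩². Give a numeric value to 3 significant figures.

1.93

Compute ⟨x⟩ and ⟨x²⟩ separately, then (Δx)² = ⟨x²⟩ − ⟨x⟩².
With sin²θ = (1 − cos2θ)/2 on 0 ≤ x ≤ a: ∫sin²(nπx/a) dx = a/2, ∫x·sin²(nπx/a) dx = a²/4, ∫x²·sin²(nπx/a) dx = a³·(1/6 − 1/(4n²π²)); higher powers xᵏ the same way, integrating xᵏ·cos(2nπx/a) by parts.
⟨x⟩ = 2.4550 and ⟨x²⟩ = 7.9597.
(Δx)² = 7.9597 − (2.4550)² = 1.9327.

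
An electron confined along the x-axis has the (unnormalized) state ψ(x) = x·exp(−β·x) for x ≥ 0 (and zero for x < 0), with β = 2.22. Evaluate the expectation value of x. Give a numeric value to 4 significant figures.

0.6757

⟨x⟩ = ∫ x·|ψ|² dx / ∫|ψ|² dx (integrals over the domain).
Every integrand reduces to terms xʲ·e^(−2βx) on [0, ∞); use ∫₀^∞ xʲ·e^(−2βx) dx = j!/(2β)^(j+1).
State is unnormalized: ∫|ψ|² dx = 0.022850, and ∫ψ*·x·ψ dx = 0.015439, so ⟨x⟩ = 0.015439 / 0.022850.
⟨x⟩ = 0.67568.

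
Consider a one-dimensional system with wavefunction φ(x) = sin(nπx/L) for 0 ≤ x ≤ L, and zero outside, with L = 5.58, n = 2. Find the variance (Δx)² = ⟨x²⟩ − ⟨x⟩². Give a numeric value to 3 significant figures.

Compute ⟨x⟩ and ⟨x²⟩ separately, then (Δx)² = ⟨x²⟩ − ⟨x⟩².
With sin²θ = (1 − cos2θ)/2 on 0 ≤ x ≤ L: ∫sin²(nπx/L) dx = L/2, ∫x·sin²(nπx/L) dx = L²/4, ∫x²·sin²(nπx/L) dx = L³·(1/6 − 1/(4n²π²)); higher powers xᵏ the same way, integrating xᵏ·cos(2nπx/L) by parts.
Normalization: ∫|φ|² dx = 2.7900.
⟨x⟩ = 2.7900 and ⟨x²⟩ = 9.9845.
(Δx)² = 9.9845 − (2.7900)² = 2.2004.

2.20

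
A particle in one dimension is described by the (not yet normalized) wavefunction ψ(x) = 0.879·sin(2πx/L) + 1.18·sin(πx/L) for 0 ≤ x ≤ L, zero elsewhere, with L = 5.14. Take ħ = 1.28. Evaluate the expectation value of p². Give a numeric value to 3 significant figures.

p² ψ = −ħ² d²ψ/dx²; ⟨p²⟩ = −ħ² ∫ ψ*·ψ'' dx / ∫|ψ|² dx.
d²/dx² sin(jπx/L) = −(jπ/L)²·sin(jπx/L); on 0 ≤ x ≤ L, ∫sin²(jπx/L) dx = L/2 and ∫sin(jπx/L)·sin(lπx/L) dx = 0 for j ≠ l, so only diagonal terms survive in ∫|ψ|² and ∫ψ·ψ″; ∫ψ·ψ′ dx = [ψ²/2] between the walls = 0.
State is unnormalized: ∫|ψ|² dx = 5.5642, and ∫ψ*·(−ħ² ψ'') dx = 7.0517, so ⟨p²⟩ = 7.0517 / 5.5642.
⟨p²⟩ = 1.2673.

1.27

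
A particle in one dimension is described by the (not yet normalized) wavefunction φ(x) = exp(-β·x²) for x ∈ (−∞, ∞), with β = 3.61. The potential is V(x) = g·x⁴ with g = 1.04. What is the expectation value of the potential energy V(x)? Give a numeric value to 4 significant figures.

⟨V⟩ = ∫ V(x)·|φ|² dx / ∫|φ|² dx.
Gaussian moments: ∫x^(2j)·e^(−2βx²) dx = (2j−1)!!/(4β)^j · √(π/(2β)), odd powers integrate to 0; here √(π/(2β)) = 0.65964.
State is unnormalized: ∫|φ|² dx = 0.65964, and ∫φ*·V(x)·φ dx = 0.0098702, so ⟨V⟩ = 0.0098702 / 0.65964.
⟨V⟩ = 0.014963.

0.01496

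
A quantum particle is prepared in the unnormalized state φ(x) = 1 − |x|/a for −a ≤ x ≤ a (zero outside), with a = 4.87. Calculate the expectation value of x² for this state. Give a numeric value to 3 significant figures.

2.37

⟨x²⟩ = ∫ x²·|φ|² dx / ∫|φ|² dx (integrals over the domain).
φ is even, so ∫ over [−a, a] = 2∫₀ᵃ with φ = 1 − x/a there: ∫₀ᵃ (1 − x/a)² dx = a/3, ∫₀ᵃ x²(1 − x/a)² dx = a³/30, ∫₀ᵃ x⁴(1 − x/a)² dx = a⁵/105.
State is unnormalized: ∫|φ|² dx = 3.2467, and ∫φ*·x²·φ dx = 7.7001, so ⟨x²⟩ = 7.7001 / 3.2467.
⟨x²⟩ = 2.3717.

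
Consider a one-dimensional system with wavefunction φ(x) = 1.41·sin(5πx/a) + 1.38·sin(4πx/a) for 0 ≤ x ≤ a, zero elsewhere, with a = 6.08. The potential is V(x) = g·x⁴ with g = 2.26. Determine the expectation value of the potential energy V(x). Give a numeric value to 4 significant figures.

⟨V⟩ = ∫ V(x)·|φ|² dx / ∫|φ|² dx.
On 0 ≤ x ≤ a (j ≠ l): ∫sin²(jπx/a) dx = a/2, ∫sin(jπx/a)·sin(lπx/a) dx = 0; diagonal moments ∫x·sin²(jπx/a) dx = a²/4, ∫x²·sin²(jπx/a) dx = a³·(1/6 − 1/(4j²π²)); cross terms ∫x·sin(jπx/a)·sin(lπx/a) dx = 0 for j + l even and −4jla²/(π²(j² − l²)²) for j + l odd, ∫x²·sin(jπx/a)·sin(lπx/a) dx = (−1)^(j+l)·4jla³/(π²(j² − l²)²); higher powers the same way via product-to-sum and parts.
State is unnormalized: ∫|φ|² dx = 11.833, and ∫φ*·V(x)·φ dx = 1497.4, so ⟨V⟩ = 1497.4 / 11.833.
⟨V⟩ = 126.54.

126.5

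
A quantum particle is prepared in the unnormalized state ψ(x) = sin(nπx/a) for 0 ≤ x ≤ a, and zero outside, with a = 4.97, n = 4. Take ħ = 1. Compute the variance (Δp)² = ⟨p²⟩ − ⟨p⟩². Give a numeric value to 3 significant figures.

6.39

Compute ⟨p⟩ and ⟨p²⟩ separately; (Δp)² = ⟨p²⟩ − ⟨p⟩².
d/dx sin(nπx/a) = (nπ/a)·cos(nπx/a) and d²/dx² sin(nπx/a) = −(nπ/a)²·sin(nπx/a); on 0 ≤ x ≤ a, ∫sin²(nπx/a) dx = a/2 and ∫sin(nπx/a)·cos(nπx/a) dx = 0.
Normalization: ∫|ψ|² dx = 2.4850.
⟨p⟩ = 0.0000 and ⟨p²⟩ = 6.3930.
(Δp)² = 6.3930 − (0.0000)² = 6.3930.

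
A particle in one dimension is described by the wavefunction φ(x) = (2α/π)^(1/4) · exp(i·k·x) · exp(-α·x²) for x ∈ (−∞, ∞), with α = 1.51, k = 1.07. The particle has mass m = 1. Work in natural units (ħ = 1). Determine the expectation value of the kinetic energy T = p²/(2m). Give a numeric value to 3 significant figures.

T = −(ħ²/2m) d²/dx², so ⟨T⟩ = −(ħ²/2m) ∫ φ*·φ'' dx; with m = 1.
Gaussian moments: ∫x^(2j)·e^(−2αx²) dx = (2j−1)!!/(4α)^j · √(π/(2α)), odd powers integrate to 0; here √(π/(2α)) = 1.0199. Derivatives: φ′ = (ik − 2αx)·φ, φ″ = ((ik − 2αx)² − 2α)·φ; the odd-in-x pieces drop out.
⟨T⟩ = 1.3275.

1.33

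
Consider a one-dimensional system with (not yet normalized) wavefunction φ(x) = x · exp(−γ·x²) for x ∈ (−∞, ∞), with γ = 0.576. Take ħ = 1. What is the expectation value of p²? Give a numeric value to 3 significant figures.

1.73

p² φ = −ħ² d²φ/dx²; ⟨p²⟩ = −ħ² ∫ φ*·φ'' dx / ∫|φ|² dx.
Expand each integrand as polynomial × e^(−2γx²) and use ∫x^(2j)·e^(−2γx²) dx = (2j−1)!!/(4γ)^j · √(π/(2γ)), odd powers → 0; here √(π/(2γ)) = 1.6514. Differentiate with the product rule, d/dx e^(−γx²) = −2γx·e^(−γx²).
State is unnormalized: ∫|φ|² dx = 0.71675, and ∫φ*·(−ħ² φ'') dx = 1.2385, so ⟨p²⟩ = 1.2385 / 0.71675.
⟨p²⟩ = 1.7280.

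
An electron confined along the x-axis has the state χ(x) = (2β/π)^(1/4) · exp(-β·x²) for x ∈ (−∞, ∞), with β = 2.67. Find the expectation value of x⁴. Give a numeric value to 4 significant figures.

0.02630

⟨x⁴⟩ = ∫ x⁴·|χ|² dx (integrals over the domain).
Gaussian moments: ∫x^(2j)·e^(−2βx²) dx = (2j−1)!!/(4β)^j · √(π/(2β)), odd powers integrate to 0; here √(π/(2β)) = 0.76702.
⟨x⁴⟩ = 0.026301.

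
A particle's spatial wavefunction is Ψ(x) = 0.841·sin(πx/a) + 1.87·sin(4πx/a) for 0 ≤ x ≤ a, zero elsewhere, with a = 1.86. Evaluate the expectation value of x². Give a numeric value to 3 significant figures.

1.08

⟨x²⟩ = ∫ x²·|Ψ|² dx / ∫|Ψ|² dx (integrals over the domain).
On 0 ≤ x ≤ a (j ≠ l): ∫sin²(jπx/a) dx = a/2, ∫sin(jπx/a)·sin(lπx/a) dx = 0; diagonal moments ∫x·sin²(jπx/a) dx = a²/4, ∫x²·sin²(jπx/a) dx = a³·(1/6 − 1/(4j²π²)); cross terms ∫x·sin(jπx/a)·sin(lπx/a) dx = 0 for j + l even and −4jla²/(π²(j² − l²)²) for j + l odd, ∫x²·sin(jπx/a)·sin(lπx/a) dx = (−1)^(j+l)·4jla³/(π²(j² − l²)²); higher powers the same way via product-to-sum and parts.
State is unnormalized: ∫|Ψ|² dx = 3.9099, and ∫Ψ*·x²·Ψ dx = 4.2121, so ⟨x²⟩ = 4.2121 / 3.9099.
⟨x²⟩ = 1.0773.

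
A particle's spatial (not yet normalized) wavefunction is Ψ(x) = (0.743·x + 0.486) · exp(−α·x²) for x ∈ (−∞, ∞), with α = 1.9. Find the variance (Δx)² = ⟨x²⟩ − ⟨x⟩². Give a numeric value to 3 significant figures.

0.0988

Compute ⟨x⟩ and ⟨x²⟩ separately, then (Δx)² = ⟨x²⟩ − ⟨x⟩².
Expand each integrand as polynomial × e^(−2αx²) and use ∫x^(2j)·e^(−2αx²) dx = (2j−1)!!/(4α)^j · √(π/(2α)), odd powers → 0; here √(π/(2α)) = 0.90925.
Normalization: ∫|Ψ|² dx = 0.28081.
⟨x⟩ = 0.30769 and ⟨x²⟩ = 0.19347.
(Δx)² = 0.19347 − (0.30769)² = 0.098799.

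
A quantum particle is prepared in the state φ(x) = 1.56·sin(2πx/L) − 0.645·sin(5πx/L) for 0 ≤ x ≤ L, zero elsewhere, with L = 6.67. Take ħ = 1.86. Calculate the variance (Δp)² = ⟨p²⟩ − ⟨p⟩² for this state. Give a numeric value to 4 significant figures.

Compute ⟨p⟩ and ⟨p²⟩ separately; (Δp)² = ⟨p²⟩ − ⟨p⟩².
d²/dx² sin(jπx/L) = −(jπ/L)²·sin(jπx/L); on 0 ≤ x ≤ L, ∫sin²(jπx/L) dx = L/2 and ∫sin(jπx/L)·sin(lπx/L) dx = 0 for j ≠ l, so only diagonal terms survive in ∫|φ|² and ∫φ·φ″; ∫φ·φ′ dx = [φ²/2] between the walls = 0.
Normalization: ∫|φ|² dx = 9.5035.
⟨p⟩ = 0.0000 and ⟨p²⟩ = 5.4230.
(Δp)² = 5.4230 − (0.0000)² = 5.4230.

5.423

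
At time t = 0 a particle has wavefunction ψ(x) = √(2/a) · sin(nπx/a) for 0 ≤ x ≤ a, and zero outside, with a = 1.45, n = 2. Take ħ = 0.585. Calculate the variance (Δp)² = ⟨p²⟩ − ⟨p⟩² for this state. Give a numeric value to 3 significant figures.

Compute ⟨p⟩ and ⟨p²⟩ separately; (Δp)² = ⟨p²⟩ − ⟨p⟩².
d/dx sin(nπx/a) = (nπ/a)·cos(nπx/a) and d²/dx² sin(nπx/a) = −(nπ/a)²·sin(nπx/a); on 0 ≤ x ≤ a, ∫sin²(nπx/a) dx = a/2 and ∫sin(nπx/a)·cos(nπx/a) dx = 0.
⟨p⟩ = 0.0000 and ⟨p²⟩ = 6.4259.
(Δp)² = 6.4259 − (0.0000)² = 6.4259.

6.43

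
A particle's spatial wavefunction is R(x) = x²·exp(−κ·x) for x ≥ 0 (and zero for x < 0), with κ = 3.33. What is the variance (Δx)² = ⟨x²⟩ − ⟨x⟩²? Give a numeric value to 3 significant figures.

0.113

Compute ⟨x⟩ and ⟨x²⟩ separately, then (Δx)² = ⟨x²⟩ − ⟨x⟩².
Every integrand reduces to terms xʲ·e^(−2κx) on [0, ∞); use ∫₀^∞ xʲ·e^(−2κx) dx = j!/(2κ)^(j+1).
Normalization: ∫|R|² dx = 0.0018316.
⟨x⟩ = 0.75075 and ⟨x²⟩ = 0.67635.
(Δx)² = 0.67635 − (0.75075)² = 0.11273.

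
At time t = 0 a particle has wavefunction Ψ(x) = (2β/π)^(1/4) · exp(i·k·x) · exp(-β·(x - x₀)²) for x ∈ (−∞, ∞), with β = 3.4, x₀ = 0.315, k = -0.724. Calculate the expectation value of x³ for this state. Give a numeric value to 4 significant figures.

⟨x³⟩ = ∫ x³·|Ψ|² dx (integrals over the domain).
Gaussian moments (u = x − x₀): ∫u^(2j)·e^(−2βu²) du = (2j−1)!!/(4β)^j · √(π/(2β)), odd powers integrate to 0; here √(π/(2β)) = 0.67971.
⟨x³⟩ = 0.10074.

0.1007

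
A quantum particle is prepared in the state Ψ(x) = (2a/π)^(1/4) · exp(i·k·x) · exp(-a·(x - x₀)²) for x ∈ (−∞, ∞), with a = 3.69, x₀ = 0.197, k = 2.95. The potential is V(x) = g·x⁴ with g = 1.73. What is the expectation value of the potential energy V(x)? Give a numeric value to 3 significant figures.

0.0537

⟨V⟩ = ∫ V(x)·|Ψ|² dx.
Gaussian moments (u = x − x₀): ∫u^(2j)·e^(−2au²) du = (2j−1)!!/(4a)^j · √(π/(2a)), odd powers integrate to 0; here √(π/(2a)) = 0.65245.
⟨V⟩ = 0.053721.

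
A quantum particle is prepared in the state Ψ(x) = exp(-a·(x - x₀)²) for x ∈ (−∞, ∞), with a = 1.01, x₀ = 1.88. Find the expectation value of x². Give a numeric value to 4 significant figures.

3.782

⟨x²⟩ = ∫ x²·|Ψ|² dx / ∫|Ψ|² dx (integrals over the domain).
Gaussian moments (u = x − x₀): ∫u^(2j)·e^(−2au²) du = (2j−1)!!/(4a)^j · √(π/(2a)), odd powers integrate to 0; here √(π/(2a)) = 1.2471.
State is unnormalized: ∫|Ψ|² dx = 1.2471, and ∫Ψ*·x²·Ψ dx = 4.7164, so ⟨x²⟩ = 4.7164 / 1.2471.
⟨x²⟩ = 3.7819.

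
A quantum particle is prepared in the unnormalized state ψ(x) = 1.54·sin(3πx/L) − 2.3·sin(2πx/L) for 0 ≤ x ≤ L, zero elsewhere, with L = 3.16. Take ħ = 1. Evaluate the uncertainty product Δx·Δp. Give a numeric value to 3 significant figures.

Δx = √(⟨x²⟩−⟨x⟩²), Δp = √(⟨p²⟩−⟨p⟩²).
On 0 ≤ x ≤ L (j ≠ l): ∫sin²(jπx/L) dx = L/2, ∫sin(jπx/L)·sin(lπx/L) dx = 0; diagonal moments ∫x·sin²(jπx/L) dx = L²/4, ∫x²·sin²(jπx/L) dx = L³·(1/6 − 1/(4j²π²)); cross terms ∫x·sin(jπx/L)·sin(lπx/L) dx = 0 for j + l even and −4jlL²/(π²(j² − l²)²) for j + l odd, ∫x²·sin(jπx/L)·sin(lπx/L) dx = (−1)^(j+l)·4jlL³/(π²(j² − l²)²); higher powers the same way via product-to-sum and parts. d²/dx² sin(jπx/L) = −(jπ/L)²·sin(jπx/L); on 0 ≤ x ≤ L, ∫sin²(jπx/L) dx = L/2 and ∫sin(jπx/L)·sin(lπx/L) dx = 0 for j ≠ l, so only diagonal terms survive in ∫|ψ|² and ∫ψ·ψ″; ∫ψ·ψ′ dx = [ψ²/2] between the walls = 0.
Normalization: ∫|ψ|² dx = 12.105.
⟨x⟩ = 2.1484, ⟨x²⟩ = 5.0199 ⇒ Δx = 0.63588.
⟨p⟩ = 0.0000, ⟨p²⟩ = 5.4833 ⇒ Δp = 2.3416.
Δx·Δp = 1.4890.

1.49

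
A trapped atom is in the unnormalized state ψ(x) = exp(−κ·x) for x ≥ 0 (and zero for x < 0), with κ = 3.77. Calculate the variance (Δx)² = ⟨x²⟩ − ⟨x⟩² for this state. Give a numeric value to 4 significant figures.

Compute ⟨x⟩ and ⟨x²⟩ separately, then (Δx)² = ⟨x²⟩ − ⟨x⟩².
Every integrand reduces to terms xʲ·e^(−2κx) on [0, ∞); use ∫₀^∞ xʲ·e^(−2κx) dx = j!/(2κ)^(j+1).
Normalization: ∫|ψ|² dx = 0.13263.
⟨x⟩ = 0.13263 and ⟨x²⟩ = 0.035179.
(Δx)² = 0.035179 − (0.13263)² = 0.017590.

0.01759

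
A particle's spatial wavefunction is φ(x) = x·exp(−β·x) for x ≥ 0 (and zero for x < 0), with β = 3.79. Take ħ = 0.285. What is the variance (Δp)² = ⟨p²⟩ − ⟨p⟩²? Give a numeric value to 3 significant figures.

1.17

Compute ⟨p⟩ and ⟨p²⟩ separately; (Δp)² = ⟨p²⟩ − ⟨p⟩².
Differentiate x·exp(−β·x) with the product rule; every integrand then reduces to terms xʲ·e^(−2βx) on [0, ∞), with ∫₀^∞ xʲ·e^(−2βx) dx = j!/(2β)^(j+1).
Normalization: ∫|φ|² dx = 0.0045922.
⟨p⟩ = 0.0000 and ⟨p²⟩ = 1.1667.
(Δp)² = 1.1667 − (0.0000)² = 1.1667.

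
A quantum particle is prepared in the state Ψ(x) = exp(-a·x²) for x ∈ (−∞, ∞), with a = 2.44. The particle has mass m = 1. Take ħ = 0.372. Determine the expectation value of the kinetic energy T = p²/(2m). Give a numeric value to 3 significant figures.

0.169

T = −(ħ²/2m) d²/dx², so ⟨T⟩ = −(ħ²/2m) ∫ Ψ*·Ψ'' dx / ∫|Ψ|² dx; with m = 1.
Gaussian moments: ∫x^(2j)·e^(−2ax²) dx = (2j−1)!!/(4a)^j · √(π/(2a)), odd powers integrate to 0; here √(π/(2a)) = 0.80235. Derivatives: d/dx e^(−ax²) = −2ax·e^(−ax²), d²/dx² e^(−ax²) = (4a²x² − 2a)·e^(−ax²).
State is unnormalized: ∫|Ψ|² dx = 0.80235, and ∫Ψ*·(−ħ²/2m · Ψ'') dx = 0.13546, so ⟨T⟩ = 0.13546 / 0.80235.
⟨T⟩ = 0.16883.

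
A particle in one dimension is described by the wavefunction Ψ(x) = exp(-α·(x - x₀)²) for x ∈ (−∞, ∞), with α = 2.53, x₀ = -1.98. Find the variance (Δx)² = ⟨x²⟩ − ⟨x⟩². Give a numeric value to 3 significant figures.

0.0988

Compute ⟨x⟩ and ⟨x²⟩ separately, then (Δx)² = ⟨x²⟩ − ⟨x⟩².
Gaussian moments (u = x − x₀): ∫u^(2j)·e^(−2αu²) du = (2j−1)!!/(4α)^j · √(π/(2α)), odd powers integrate to 0; here √(π/(2α)) = 0.78795.
Normalization: ∫|Ψ|² dx = 0.78795.
⟨x⟩ = -1.9800 and ⟨x²⟩ = 4.0192.
(Δx)² = 4.0192 − (-1.9800)² = 0.098814.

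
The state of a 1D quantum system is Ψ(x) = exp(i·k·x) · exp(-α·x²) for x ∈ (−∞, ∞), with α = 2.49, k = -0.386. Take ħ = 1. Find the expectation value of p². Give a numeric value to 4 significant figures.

2.639

p² Ψ = −ħ² d²Ψ/dx²; ⟨p²⟩ = −ħ² ∫ Ψ*·Ψ'' dx / ∫|Ψ|² dx.
Gaussian moments: ∫x^(2j)·e^(−2αx²) dx = (2j−1)!!/(4α)^j · √(π/(2α)), odd powers integrate to 0; here √(π/(2α)) = 0.79426. Derivatives: Ψ′ = (ik − 2αx)·Ψ, Ψ″ = ((ik − 2αx)² − 2α)·Ψ; the odd-in-x pieces drop out.
State is unnormalized: ∫|Ψ|² dx = 0.79426, and ∫Ψ*·(−ħ² Ψ'') dx = 2.0960, so ⟨p²⟩ = 2.0960 / 0.79426.
⟨p²⟩ = 2.6390.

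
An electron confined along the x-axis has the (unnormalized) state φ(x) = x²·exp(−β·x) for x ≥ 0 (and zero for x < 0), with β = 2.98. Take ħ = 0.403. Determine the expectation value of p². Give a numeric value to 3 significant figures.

p² φ = −ħ² d²φ/dx²; ⟨p²⟩ = −ħ² ∫ φ*·φ'' dx / ∫|φ|² dx.
Differentiate x²·exp(−β·x) with the product rule; every integrand then reduces to terms xʲ·e^(−2βx) on [0, ∞), with ∫₀^∞ xʲ·e^(−2βx) dx = j!/(2β)^(j+1).
State is unnormalized: ∫|φ|² dx = 0.0031914, and ∫φ*·(−ħ² φ'') dx = 0.0015343, so ⟨p²⟩ = 0.0015343 / 0.0031914.
⟨p²⟩ = 0.48075.

0.481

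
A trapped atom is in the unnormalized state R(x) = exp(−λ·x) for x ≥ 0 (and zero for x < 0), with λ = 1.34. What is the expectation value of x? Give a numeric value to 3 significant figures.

⟨x⟩ = ∫ x·|R|² dx / ∫|R|² dx (integrals over the domain).
Every integrand reduces to terms xʲ·e^(−2λx) on [0, ∞); use ∫₀^∞ xʲ·e^(−2λx) dx = j!/(2λ)^(j+1).
State is unnormalized: ∫|R|² dx = 0.37313, and ∫R*·x·R dx = 0.13923, so ⟨x⟩ = 0.13923 / 0.37313.
⟨x⟩ = 0.37313.

0.373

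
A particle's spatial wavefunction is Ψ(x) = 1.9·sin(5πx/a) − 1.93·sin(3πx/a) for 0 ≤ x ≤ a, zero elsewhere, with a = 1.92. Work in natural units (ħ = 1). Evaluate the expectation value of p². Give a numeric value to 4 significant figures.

45.18

p² Ψ = −ħ² d²Ψ/dx²; ⟨p²⟩ = −ħ² ∫ Ψ*·Ψ'' dx / ∫|Ψ|² dx.
d²/dx² sin(jπx/a) = −(jπ/a)²·sin(jπx/a); on 0 ≤ x ≤ a, ∫sin²(jπx/a) dx = a/2 and ∫sin(jπx/a)·sin(lπx/a) dx = 0 for j ≠ l, so only diagonal terms survive in ∫|Ψ|² and ∫Ψ·Ψ″; ∫Ψ·Ψ′ dx = [Ψ²/2] between the walls = 0.
State is unnormalized: ∫|Ψ|² dx = 7.0415, and ∫Ψ*·(−ħ² Ψ'') dx = 318.13, so ⟨p²⟩ = 318.13 / 7.0415.
⟨p²⟩ = 45.179.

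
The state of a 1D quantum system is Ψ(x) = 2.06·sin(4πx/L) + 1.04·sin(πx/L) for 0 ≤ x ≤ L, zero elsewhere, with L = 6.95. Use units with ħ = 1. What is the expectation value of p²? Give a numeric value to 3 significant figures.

2.65

p² Ψ = −ħ² d²Ψ/dx²; ⟨p²⟩ = −ħ² ∫ Ψ*·Ψ'' dx / ∫|Ψ|² dx.
d²/dx² sin(jπx/L) = −(jπ/L)²·sin(jπx/L); on 0 ≤ x ≤ L, ∫sin²(jπx/L) dx = L/2 and ∫sin(jπx/L)·sin(lπx/L) dx = 0 for j ≠ l, so only diagonal terms survive in ∫|Ψ|² and ∫Ψ·Ψ″; ∫Ψ·Ψ′ dx = [Ψ²/2] between the walls = 0.
State is unnormalized: ∫|Ψ|² dx = 18.505, and ∫Ψ*·(−ħ² Ψ'') dx = 48.978, so ⟨p²⟩ = 48.978 / 18.505.
⟨p²⟩ = 2.6467.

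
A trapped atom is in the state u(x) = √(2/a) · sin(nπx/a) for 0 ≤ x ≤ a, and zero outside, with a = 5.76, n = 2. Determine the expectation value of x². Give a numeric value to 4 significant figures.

10.64

⟨x²⟩ = ∫ x²·|u|² dx (integrals over the domain).
With sin²θ = (1 − cos2θ)/2 on 0 ≤ x ≤ a: ∫sin²(nπx/a) dx = a/2, ∫x·sin²(nπx/a) dx = a²/4, ∫x²·sin²(nπx/a) dx = a³·(1/6 − 1/(4n²π²)); higher powers xᵏ the same way, integrating xᵏ·cos(2nπx/a) by parts.
⟨x²⟩ = 10.639.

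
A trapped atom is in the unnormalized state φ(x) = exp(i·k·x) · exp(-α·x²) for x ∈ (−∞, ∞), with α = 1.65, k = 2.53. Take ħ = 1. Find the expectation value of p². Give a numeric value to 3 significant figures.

p² φ = −ħ² d²φ/dx²; ⟨p²⟩ = −ħ² ∫ φ*·φ'' dx / ∫|φ|² dx.
Gaussian moments: ∫x^(2j)·e^(−2αx²) dx = (2j−1)!!/(4α)^j · √(π/(2α)), odd powers integrate to 0; here √(π/(2α)) = 0.97570. Derivatives: φ′ = (ik − 2αx)·φ, φ″ = ((ik − 2αx)² − 2α)·φ; the odd-in-x pieces drop out.
State is unnormalized: ∫|φ|² dx = 0.97570, and ∫φ*·(−ħ² φ'') dx = 7.8553, so ⟨p²⟩ = 7.8553 / 0.97570.
⟨p²⟩ = 8.0509.

8.05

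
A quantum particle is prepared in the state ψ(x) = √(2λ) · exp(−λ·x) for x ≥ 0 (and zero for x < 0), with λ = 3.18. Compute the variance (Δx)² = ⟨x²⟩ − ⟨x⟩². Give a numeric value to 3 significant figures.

Compute ⟨x⟩ and ⟨x²⟩ separately, then (Δx)² = ⟨x²⟩ − ⟨x⟩².
Every integrand reduces to terms xʲ·e^(−2λx) on [0, ∞); use ∫₀^∞ xʲ·e^(−2λx) dx = j!/(2λ)^(j+1).
⟨x⟩ = 0.15723 and ⟨x²⟩ = 0.049444.
(Δx)² = 0.049444 − (0.15723)² = 0.024722.

0.0247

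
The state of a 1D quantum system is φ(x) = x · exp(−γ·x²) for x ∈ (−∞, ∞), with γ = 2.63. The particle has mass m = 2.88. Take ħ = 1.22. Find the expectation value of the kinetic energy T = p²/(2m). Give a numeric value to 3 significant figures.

2.04

T = −(ħ²/2m) d²/dx², so ⟨T⟩ = −(ħ²/2m) ∫ φ*·φ'' dx / ∫|φ|² dx; with m = 2.88.
Expand each integrand as polynomial × e^(−2γx²) and use ∫x^(2j)·e^(−2γx²) dx = (2j−1)!!/(4γ)^j · √(π/(2γ)), odd powers → 0; here √(π/(2γ)) = 0.77283. Differentiate with the product rule, d/dx e^(−γx²) = −2γx·e^(−γx²).
State is unnormalized: ∫|φ|² dx = 0.073463, and ∫φ*·(−ħ²/2m · φ'') dx = 0.14978, so ⟨T⟩ = 0.14978 / 0.073463.
⟨T⟩ = 2.0388.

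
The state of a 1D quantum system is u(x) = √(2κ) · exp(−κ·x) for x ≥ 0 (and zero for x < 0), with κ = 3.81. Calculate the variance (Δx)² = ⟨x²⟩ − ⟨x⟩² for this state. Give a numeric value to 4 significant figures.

0.01722

Compute ⟨x⟩ and ⟨x²⟩ separately, then (Δx)² = ⟨x²⟩ − ⟨x⟩².
Every integrand reduces to terms xʲ·e^(−2κx) on [0, ∞); use ∫₀^∞ xʲ·e^(−2κx) dx = j!/(2κ)^(j+1).
⟨x⟩ = 0.13123 and ⟨x²⟩ = 0.034445.
(Δx)² = 0.034445 − (0.13123)² = 0.017222.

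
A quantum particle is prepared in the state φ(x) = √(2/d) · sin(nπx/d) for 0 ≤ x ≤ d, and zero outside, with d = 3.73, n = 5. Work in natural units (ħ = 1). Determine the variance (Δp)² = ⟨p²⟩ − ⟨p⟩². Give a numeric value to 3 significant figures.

Compute ⟨p⟩ and ⟨p²⟩ separately; (Δp)² = ⟨p²⟩ − ⟨p⟩².
d/dx sin(nπx/d) = (nπ/d)·cos(nπx/d) and d²/dx² sin(nπx/d) = −(nπ/d)²·sin(nπx/d); on 0 ≤ x ≤ d, ∫sin²(nπx/d) dx = d/2 and ∫sin(nπx/d)·cos(nπx/d) dx = 0.
⟨p⟩ = 0.0000 and ⟨p²⟩ = 17.735.
(Δp)² = 17.735 − (0.0000)² = 17.735.

17.7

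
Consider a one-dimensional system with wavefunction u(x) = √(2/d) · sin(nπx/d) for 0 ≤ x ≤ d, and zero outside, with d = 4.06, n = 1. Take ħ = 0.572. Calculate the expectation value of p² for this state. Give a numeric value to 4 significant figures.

0.1959

p² u = −ħ² d²u/dx²; ⟨p²⟩ = −ħ² ∫ u*·u'' dx.
d/dx sin(nπx/d) = (nπ/d)·cos(nπx/d) and d²/dx² sin(nπx/d) = −(nπ/d)²·sin(nπx/d); on 0 ≤ x ≤ d, ∫sin²(nπx/d) dx = d/2 and ∫sin(nπx/d)·cos(nπx/d) dx = 0.
⟨p²⟩ = 0.19590.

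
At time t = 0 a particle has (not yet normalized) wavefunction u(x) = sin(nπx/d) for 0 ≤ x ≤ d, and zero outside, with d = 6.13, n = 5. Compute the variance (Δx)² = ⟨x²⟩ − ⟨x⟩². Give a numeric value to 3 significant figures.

Compute ⟨x⟩ and ⟨x²⟩ separately, then (Δx)² = ⟨x²⟩ − ⟨x⟩².
With sin²θ = (1 − cos2θ)/2 on 0 ≤ x ≤ d: ∫sin²(nπx/d) dx = d/2, ∫x·sin²(nπx/d) dx = d²/4, ∫x²·sin²(nπx/d) dx = d³·(1/6 − 1/(4n²π²)); higher powers xᵏ the same way, integrating xᵏ·cos(2nπx/d) by parts.
Normalization: ∫|u|² dx = 3.0650.
⟨x⟩ = 3.0650 and ⟨x²⟩ = 12.449.
(Δx)² = 12.449 − (3.0650)² = 3.0553.

3.06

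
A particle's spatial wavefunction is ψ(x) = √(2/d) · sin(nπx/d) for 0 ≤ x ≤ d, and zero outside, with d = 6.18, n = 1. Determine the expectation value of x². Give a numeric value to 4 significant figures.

10.80

⟨x²⟩ = ∫ x²·|ψ|² dx (integrals over the domain).
With sin²θ = (1 − cos2θ)/2 on 0 ≤ x ≤ d: ∫sin²(nπx/d) dx = d/2, ∫x·sin²(nπx/d) dx = d²/4, ∫x²·sin²(nπx/d) dx = d³·(1/6 − 1/(4n²π²)); higher powers xᵏ the same way, integrating xᵏ·cos(2nπx/d) by parts.
⟨x²⟩ = 10.796.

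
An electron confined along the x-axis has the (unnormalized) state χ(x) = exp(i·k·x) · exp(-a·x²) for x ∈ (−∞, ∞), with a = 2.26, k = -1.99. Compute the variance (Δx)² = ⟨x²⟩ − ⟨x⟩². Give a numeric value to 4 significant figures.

0.1106

Compute ⟨x⟩ and ⟨x²⟩ separately, then (Δx)² = ⟨x²⟩ − ⟨x⟩².
Gaussian moments: ∫x^(2j)·e^(−2ax²) dx = (2j−1)!!/(4a)^j · √(π/(2a)), odd powers integrate to 0; here √(π/(2a)) = 0.83369.
Normalization: ∫|χ|² dx = 0.83369.
⟨x⟩ = 0.0000 and ⟨x²⟩ = 0.11062.
(Δx)² = 0.11062 − (0.0000)² = 0.11062.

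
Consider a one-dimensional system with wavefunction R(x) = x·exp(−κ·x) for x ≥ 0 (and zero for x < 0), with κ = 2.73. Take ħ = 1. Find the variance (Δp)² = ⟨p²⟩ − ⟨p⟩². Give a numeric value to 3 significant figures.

Compute ⟨p⟩ and ⟨p²⟩ separately; (Δp)² = ⟨p²⟩ − ⟨p⟩².
Differentiate x·exp(−κ·x) with the product rule; every integrand then reduces to terms xʲ·e^(−2κx) on [0, ∞), with ∫₀^∞ xʲ·e^(−2κx) dx = j!/(2κ)^(j+1).
Normalization: ∫|R|² dx = 0.012287.
⟨p⟩ = 0.0000 and ⟨p²⟩ = 7.4529.
(Δp)² = 7.4529 − (0.0000)² = 7.4529.

7.45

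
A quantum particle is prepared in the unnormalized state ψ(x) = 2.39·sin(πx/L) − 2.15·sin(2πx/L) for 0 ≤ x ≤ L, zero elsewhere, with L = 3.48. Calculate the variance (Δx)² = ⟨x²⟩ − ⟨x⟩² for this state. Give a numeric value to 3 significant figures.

Compute ⟨x⟩ and ⟨x²⟩ separately, then (Δx)² = ⟨x²⟩ − ⟨x⟩².
On 0 ≤ x ≤ L (j ≠ l): ∫sin²(jπx/L) dx = L/2, ∫sin(jπx/L)·sin(lπx/L) dx = 0; diagonal moments ∫x·sin²(jπx/L) dx = L²/4, ∫x²·sin²(jπx/L) dx = L³·(1/6 − 1/(4j²π²)); cross terms ∫x·sin(jπx/L)·sin(lπx/L) dx = 0 for j + l even and −4jlL²/(π²(j² − l²)²) for j + l odd, ∫x²·sin(jπx/L)·sin(lπx/L) dx = (−1)^(j+l)·4jlL³/(π²(j² − l²)²); higher powers the same way via product-to-sum and parts.
Normalization: ∫|ψ|² dx = 17.982.
⟨x⟩ = 2.3633 and ⟨x²⟩ = 5.7983.
(Δx)² = 5.7983 − (2.3633)² = 0.21293.

0.213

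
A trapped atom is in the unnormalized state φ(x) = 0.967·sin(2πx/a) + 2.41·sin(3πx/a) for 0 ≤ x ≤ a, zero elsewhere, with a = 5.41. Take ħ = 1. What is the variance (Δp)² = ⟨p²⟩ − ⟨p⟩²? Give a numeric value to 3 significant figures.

Compute ⟨p⟩ and ⟨p²⟩ separately; (Δp)² = ⟨p²⟩ − ⟨p⟩².
d²/dx² sin(jπx/a) = −(jπ/a)²·sin(jπx/a); on 0 ≤ x ≤ a, ∫sin²(jπx/a) dx = a/2 and ∫sin(jπx/a)·sin(lπx/a) dx = 0 for j ≠ l, so only diagonal terms survive in ∫|φ|² and ∫φ·φ″; ∫φ·φ′ dx = [φ²/2] between the walls = 0.
Normalization: ∫|φ|² dx = 18.240.
⟨p⟩ = 0.0000 and ⟨p²⟩ = 2.8011.
(Δp)² = 2.8011 − (0.0000)² = 2.8011.

2.80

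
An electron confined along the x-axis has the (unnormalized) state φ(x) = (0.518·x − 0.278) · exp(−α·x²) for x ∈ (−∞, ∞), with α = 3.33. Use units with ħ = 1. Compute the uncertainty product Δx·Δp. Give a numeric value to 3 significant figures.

0.517

Δx = √(⟨x²⟩−⟨x⟩²), Δp = √(⟨p²⟩−⟨p⟩²).
Expand each integrand as polynomial × e^(−2αx²) and use ∫x^(2j)·e^(−2αx²) dx = (2j−1)!!/(4α)^j · √(π/(2α)), odd powers → 0; here √(π/(2α)) = 0.68681. Differentiate with the product rule, d/dx e^(−αx²) = −2αx·e^(−αx²).
Normalization: ∫|φ|² dx = 0.066915.
⟨x⟩ = -0.22193, ⟨x²⟩ = 0.10612 ⇒ Δx = 0.23847.
⟨p⟩ = 0.0000, ⟨p²⟩ = 4.7070 ⇒ Δp = 2.1696.
Δx·Δp = 0.51738.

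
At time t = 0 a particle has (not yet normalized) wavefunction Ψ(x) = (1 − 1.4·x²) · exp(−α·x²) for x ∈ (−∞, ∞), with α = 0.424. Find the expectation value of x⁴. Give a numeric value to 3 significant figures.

12.4

⟨x⁴⟩ = ∫ x⁴·|Ψ|² dx / ∫|Ψ|² dx (integrals over the domain).
Expand each integrand as polynomial × e^(−2αx²) and use ∫x^(2j)·e^(−2αx²) dx = (2j−1)!!/(4α)^j · √(π/(2α)), odd powers → 0; here √(π/(2α)) = 1.9248.
State is unnormalized: ∫|Ψ|² dx = 2.6817, and ∫Ψ*·x⁴·Ψ dx = 33.313, so ⟨x⁴⟩ = 33.313 / 2.6817.
⟨x⁴⟩ = 12.422.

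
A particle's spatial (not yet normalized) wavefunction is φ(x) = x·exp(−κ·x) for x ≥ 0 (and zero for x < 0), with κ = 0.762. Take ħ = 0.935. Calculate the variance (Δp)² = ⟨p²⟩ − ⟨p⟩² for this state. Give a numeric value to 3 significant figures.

Compute ⟨p⟩ and ⟨p²⟩ separately; (Δp)² = ⟨p²⟩ − ⟨p⟩².
Differentiate x·exp(−κ·x) with the product rule; every integrand then reduces to terms xʲ·e^(−2κx) on [0, ∞), with ∫₀^∞ xʲ·e^(−2κx) dx = j!/(2κ)^(j+1).
Normalization: ∫|φ|² dx = 0.56503.
⟨p⟩ = 0.0000 and ⟨p²⟩ = 0.50761.
(Δp)² = 0.50761 − (0.0000)² = 0.50761.

0.508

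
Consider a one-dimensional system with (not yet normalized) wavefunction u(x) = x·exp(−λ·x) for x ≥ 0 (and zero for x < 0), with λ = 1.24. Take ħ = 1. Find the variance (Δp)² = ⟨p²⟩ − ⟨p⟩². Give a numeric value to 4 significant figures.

1.538

Compute ⟨p⟩ and ⟨p²⟩ separately; (Δp)² = ⟨p²⟩ − ⟨p⟩².
Differentiate x·exp(−λ·x) with the product rule; every integrand then reduces to terms xʲ·e^(−2λx) on [0, ∞), with ∫₀^∞ xʲ·e^(−2λx) dx = j!/(2λ)^(j+1).
Normalization: ∫|u|² dx = 0.13112.
⟨p⟩ = 0.0000 and ⟨p²⟩ = 1.5376.
(Δp)² = 1.5376 − (0.0000)² = 1.5376.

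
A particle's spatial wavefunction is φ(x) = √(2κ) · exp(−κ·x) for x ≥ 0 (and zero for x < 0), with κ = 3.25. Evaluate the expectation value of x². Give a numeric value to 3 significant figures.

⟨x²⟩ = ∫ x²·|φ|² dx (integrals over the domain).
Every integrand reduces to terms xʲ·e^(−2κx) on [0, ∞); use ∫₀^∞ xʲ·e^(−2κx) dx = j!/(2κ)^(j+1).
⟨x²⟩ = 0.047337.

0.0473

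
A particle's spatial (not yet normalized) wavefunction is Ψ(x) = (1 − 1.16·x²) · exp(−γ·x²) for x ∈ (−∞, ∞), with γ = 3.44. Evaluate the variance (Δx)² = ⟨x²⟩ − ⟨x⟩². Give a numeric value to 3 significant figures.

0.0512

Compute ⟨x⟩ and ⟨x²⟩ separately, then (Δx)² = ⟨x²⟩ − ⟨x⟩².
Expand each integrand as polynomial × e^(−2γx²) and use ∫x^(2j)·e^(−2γx²) dx = (2j−1)!!/(4γ)^j · √(π/(2γ)), odd powers → 0; here √(π/(2γ)) = 0.67574.
Normalization: ∫|Ψ|² dx = 0.57622.
⟨x⟩ = 0.0000 and ⟨x²⟩ = 0.051203.
(Δx)² = 0.051203 − (0.0000)² = 0.051203.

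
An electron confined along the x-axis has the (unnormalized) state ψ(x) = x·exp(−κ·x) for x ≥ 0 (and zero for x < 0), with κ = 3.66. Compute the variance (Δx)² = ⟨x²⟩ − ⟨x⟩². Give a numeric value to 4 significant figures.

0.05599

Compute ⟨x⟩ and ⟨x²⟩ separately, then (Δx)² = ⟨x²⟩ − ⟨x⟩².
Every integrand reduces to terms xʲ·e^(−2κx) on [0, ∞); use ∫₀^∞ xʲ·e^(−2κx) dx = j!/(2κ)^(j+1).
Normalization: ∫|ψ|² dx = 0.0050991.
⟨x⟩ = 0.40984 and ⟨x²⟩ = 0.22395.
(Δx)² = 0.22395 − (0.40984)² = 0.055989.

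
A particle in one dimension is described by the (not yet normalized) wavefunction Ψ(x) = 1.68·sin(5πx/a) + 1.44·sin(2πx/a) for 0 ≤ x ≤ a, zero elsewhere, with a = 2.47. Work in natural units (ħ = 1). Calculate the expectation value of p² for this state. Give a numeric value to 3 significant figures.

p² Ψ = −ħ² d²Ψ/dx²; ⟨p²⟩ = −ħ² ∫ Ψ*·Ψ'' dx / ∫|Ψ|² dx.
d²/dx² sin(jπx/a) = −(jπ/a)²·sin(jπx/a); on 0 ≤ x ≤ a, ∫sin²(jπx/a) dx = a/2 and ∫sin(jπx/a)·sin(lπx/a) dx = 0 for j ≠ l, so only diagonal terms survive in ∫|Ψ|² and ∫Ψ·Ψ″; ∫Ψ·Ψ′ dx = [Ψ²/2] between the walls = 0.
State is unnormalized: ∫|Ψ|² dx = 6.0466, and ∫Ψ*·(−ħ² Ψ'') dx = 157.54, so ⟨p²⟩ = 157.54 / 6.0466.
⟨p²⟩ = 26.055.

26.1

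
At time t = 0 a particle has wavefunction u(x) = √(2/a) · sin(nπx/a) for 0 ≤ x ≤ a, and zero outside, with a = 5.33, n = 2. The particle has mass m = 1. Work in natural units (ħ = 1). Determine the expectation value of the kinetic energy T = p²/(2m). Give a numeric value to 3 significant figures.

T = −(ħ²/2m) d²/dx², so ⟨T⟩ = −(ħ²/2m) ∫ u*·u'' dx; with m = 1.
d/dx sin(nπx/a) = (nπ/a)·cos(nπx/a) and d²/dx² sin(nπx/a) = −(nπ/a)²·sin(nπx/a); on 0 ≤ x ≤ a, ∫sin²(nπx/a) dx = a/2 and ∫sin(nπx/a)·cos(nπx/a) dx = 0.
⟨T⟩ = 0.69482.

0.695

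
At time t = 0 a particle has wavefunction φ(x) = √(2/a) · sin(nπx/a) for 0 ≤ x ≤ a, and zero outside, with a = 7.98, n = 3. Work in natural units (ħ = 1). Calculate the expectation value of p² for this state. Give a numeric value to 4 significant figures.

1.395

p² φ = −ħ² d²φ/dx²; ⟨p²⟩ = −ħ² ∫ φ*·φ'' dx.
d/dx sin(nπx/a) = (nπ/a)·cos(nπx/a) and d²/dx² sin(nπx/a) = −(nπ/a)²·sin(nπx/a); on 0 ≤ x ≤ a, ∫sin²(nπx/a) dx = a/2 and ∫sin(nπx/a)·cos(nπx/a) dx = 0.
⟨p²⟩ = 1.3949.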